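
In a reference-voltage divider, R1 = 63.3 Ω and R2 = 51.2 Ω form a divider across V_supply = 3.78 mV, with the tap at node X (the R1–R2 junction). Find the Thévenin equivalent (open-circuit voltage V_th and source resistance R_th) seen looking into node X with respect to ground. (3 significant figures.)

Open-circuit (no load on X): V_th = V_supply · R2/(R1 + R2) = 3.78 × 51.2/(63.30 + 51.2) = 1.690 mV.
Looking into X with the source shorted: R_th = R1·R2/(R1+R2) = 63.30 × 51.2/114.5 = 28.31 Ω.

V_th ≈ 1.69 mV, R_th ≈ 28.3 Ω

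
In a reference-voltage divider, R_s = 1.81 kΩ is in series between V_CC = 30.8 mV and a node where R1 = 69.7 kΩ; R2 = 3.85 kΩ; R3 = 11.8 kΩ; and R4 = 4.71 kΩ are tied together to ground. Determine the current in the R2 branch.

Combine the parallel branches: R_p = (1/69.7 + 1/3.85 + 1/11.8 + 1/4.71)⁻¹ = 1.751 kΩ.
V_A = 30.8 × 1.751/3.561 = 15.14 mV.
I(R2) = V_A / R2 = 15.14/3.85 = 3.934 µA.

I ≈ 3.93 µA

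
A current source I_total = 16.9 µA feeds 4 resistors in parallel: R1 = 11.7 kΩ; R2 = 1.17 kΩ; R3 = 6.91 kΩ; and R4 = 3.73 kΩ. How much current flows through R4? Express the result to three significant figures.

I ≈ 3.35 µA

Total conductance ΣG = 1/11.7 + 1/1.17 + 1/6.91 + 1/3.73 = 1.353 (units of 1/kΩ).
By the current-divider rule, I = I_total · G_k/ΣG = 16.9 × 0.1982 = 3.349 µA.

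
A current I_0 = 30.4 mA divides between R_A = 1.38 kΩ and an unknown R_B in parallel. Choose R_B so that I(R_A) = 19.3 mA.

R_B ≈ 2.40 kΩ

In a two-way split, I_A/I_0 = R_B/(R_A + R_B).
19.3/30.4 = R_B/(R_A + R_B) → R_B = R_A · (0.6349)/(1 − 0.6349) = 1.38 × 1.739 = 2.399 kΩ.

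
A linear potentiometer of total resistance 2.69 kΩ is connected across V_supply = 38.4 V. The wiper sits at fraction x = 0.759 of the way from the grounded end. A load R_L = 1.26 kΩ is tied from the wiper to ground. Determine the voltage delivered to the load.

Split the track: R_lower = x·R_p = 2.042 kΩ, R_upper = (1−x)·R_p = 0.6483 kΩ.
(x·R_p) ‖ R_L = 0.7792 kΩ.
V_out = 38.4 × 0.7792/(0.6483 + 0.7792) = 20.96 V.
(Unloaded: V_out = x·V_supply = 29.1 V.)

V_out ≈ 21.0 V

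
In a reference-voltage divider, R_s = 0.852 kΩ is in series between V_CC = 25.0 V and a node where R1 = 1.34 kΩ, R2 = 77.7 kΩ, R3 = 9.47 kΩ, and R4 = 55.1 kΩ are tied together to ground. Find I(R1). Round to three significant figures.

Combine the parallel branches: R_p = (1/1.34 + 1/77.7 + 1/9.47 + 1/55.1)⁻¹ = 1.133 kΩ.
Node voltage V_A = V_CC · R_p/(R_s + R_p) = 25.0 × 0.5707 = 14.27 V.
Branch current I = V_A/R1 = 14.27/1.34 = 10.65 mA.

I ≈ 10.6 mA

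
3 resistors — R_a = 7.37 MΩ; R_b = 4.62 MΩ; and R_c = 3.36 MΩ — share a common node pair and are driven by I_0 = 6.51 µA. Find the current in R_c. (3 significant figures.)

I ≈ 2.98 µA

Conductances: ΣG = 1/7.37 + 1/4.62 + 1/3.36 = 0.6498 (1/MΩ).
R_c takes the fraction G_k/ΣG = 0.2976/0.6498 = 0.4580, so I = 6.51 × 0.4580 = 2.982 µA.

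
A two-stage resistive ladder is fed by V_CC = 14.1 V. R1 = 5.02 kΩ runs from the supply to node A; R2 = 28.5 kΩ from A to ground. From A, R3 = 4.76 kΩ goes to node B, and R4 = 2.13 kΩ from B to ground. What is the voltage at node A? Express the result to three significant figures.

V_A ≈ 7.40 V

Node A sees R2 in parallel with the series input of stage 2, R3 + R4 = 6.890 kΩ.
Effective lower resistance at A: R2 ‖ 6.890 = 5.549 kΩ.
So V_A = 14.1 × 0.5250 = 7.403 V.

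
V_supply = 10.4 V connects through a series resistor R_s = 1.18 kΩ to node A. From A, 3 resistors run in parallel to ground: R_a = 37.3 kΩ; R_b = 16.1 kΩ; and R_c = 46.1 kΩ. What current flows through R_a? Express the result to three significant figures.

Equivalent of the parallel group: R_p = 9.040 kΩ.
V_A by voltage divider: V_A = 10.4 × 9.040/(1.18 + 9.040) = 9.199 V.
Branch current I = V_A/R_a = 9.199/37.3 = 0.2466 mA.

I ≈ 0.247 mA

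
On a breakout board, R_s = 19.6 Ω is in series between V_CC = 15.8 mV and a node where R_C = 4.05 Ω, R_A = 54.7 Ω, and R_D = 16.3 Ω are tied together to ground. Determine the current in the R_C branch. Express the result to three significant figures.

Parallel bank: R_p = 1/(1/4.05 + 1/54.7 + 1/16.3) = 3.062 Ω.
Node voltage V_A = V_CC · R_p/(R_s + R_p) = 15.8 × 0.1351 = 2.135 mV.
Branch current I = V_A/R_C = 2.135/4.05 = 0.5272 mA.
(Check via current divider: I_total = 0.6972 mA; share G_k/ΣG = 0.7561 → same result.)

I ≈ 0.527 mA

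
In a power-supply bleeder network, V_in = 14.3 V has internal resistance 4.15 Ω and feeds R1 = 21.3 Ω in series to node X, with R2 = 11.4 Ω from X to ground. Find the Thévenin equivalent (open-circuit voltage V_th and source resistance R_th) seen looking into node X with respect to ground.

R1' = 4.15 + 21.3 = 25.45 Ω (source resistance + R1).
With X open, the divider is unloaded: V_th = 14.3 × 11.4/36.85 = 4.424 V.
Zeroing V_in shorts the top of R1' to ground, so R_th = R1' ‖ R2 = 7.873 Ω.

V_th ≈ 4.42 V, R_th ≈ 7.87 Ω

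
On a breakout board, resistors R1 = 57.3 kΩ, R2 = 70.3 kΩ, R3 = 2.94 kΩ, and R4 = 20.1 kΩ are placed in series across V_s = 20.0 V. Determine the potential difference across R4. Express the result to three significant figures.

V ≈ 2.67 V

ΣR = 57.3 + 70.3 + 2.94 + 20.1 = 150.6 kΩ.
V = V_s · R/ΣR = 20.0 × 0.1334 = 2.669 V.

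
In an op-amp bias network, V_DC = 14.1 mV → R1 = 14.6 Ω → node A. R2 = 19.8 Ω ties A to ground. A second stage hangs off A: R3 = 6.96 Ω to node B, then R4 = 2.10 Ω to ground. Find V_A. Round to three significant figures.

Looking into the second stage from A: R3 + R4 = 9.060 Ω appears in parallel with R2.
R2 ‖ (R3+R4) = 6.216 Ω.
First divider: V_A = V_DC · 6.216/(14.6 + 6.216) = 4.210 mV.

V_A ≈ 4.21 mV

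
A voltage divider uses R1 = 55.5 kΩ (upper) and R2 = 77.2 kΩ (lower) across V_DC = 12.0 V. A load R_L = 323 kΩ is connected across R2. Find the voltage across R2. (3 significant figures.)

V_out ≈ 6.35 V

R2 ‖ R_L = (77.2 × 323)/(77.2 + 323) = 62.31 kΩ.
Now apply the divider: V_out = 12.0 × 0.5289 = 6.347 V.
(Unloaded it would be 6.98 V; the load pulls it down.)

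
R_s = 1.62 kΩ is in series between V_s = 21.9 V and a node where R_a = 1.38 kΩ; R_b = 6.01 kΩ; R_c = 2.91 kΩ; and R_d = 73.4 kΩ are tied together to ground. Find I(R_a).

I ≈ 5.25 mA

Combine the parallel branches: R_p = (1/1.38 + 1/6.01 + 1/2.91 + 1/73.4)⁻¹ = 0.8011 kΩ.
V_A by voltage divider: V_A = 21.9 × 0.8011/(1.62 + 0.8011) = 7.246 V.
Branch current I = V_A/R_a = 7.246/1.38 = 5.251 mA.
(Equivalently: I_total = 9.045 mA, then current-divider fraction G_k/ΣG = 0.5805.)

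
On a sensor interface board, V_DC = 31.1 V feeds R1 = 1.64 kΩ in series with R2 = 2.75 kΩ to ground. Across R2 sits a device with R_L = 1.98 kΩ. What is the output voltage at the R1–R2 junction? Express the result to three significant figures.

The load sits in parallel with R2, giving an effective lower resistance R2' = R2·R_L/(R2+R_L) = 1.151 kΩ.
Then V_out = V_DC · R2'/(R1 + R2') = 31.1 × 1.151/2.791 = 12.83 V.
(Unloaded it would be 19.5 V; the load pulls it down.)

V_out ≈ 12.8 V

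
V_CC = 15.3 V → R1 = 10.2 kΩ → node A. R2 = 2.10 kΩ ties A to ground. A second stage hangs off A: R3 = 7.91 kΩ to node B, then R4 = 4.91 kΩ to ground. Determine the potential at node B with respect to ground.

V_B ≈ 0.881 V

Looking into the second stage from A: R3 + R4 = 12.82 kΩ appears in parallel with R2.
Effective lower resistance at A: R2 ‖ 12.82 = 1.804 kΩ.
V_A = 15.3 × 1.804/(10.2 + 1.804) = 2.300 V.
V_B = V_A × 0.3830 = 0.8808 V.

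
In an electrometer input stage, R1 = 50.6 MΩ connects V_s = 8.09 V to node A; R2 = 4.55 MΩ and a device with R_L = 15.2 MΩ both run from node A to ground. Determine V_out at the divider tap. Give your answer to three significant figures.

V_out ≈ 0.524 V

First combine the lower leg with the load: R2 ‖ R_L = 3.502 MΩ.
Then V_out = V_s · R2'/(R1 + R2') = 8.09 × 3.502/54.10 = 0.5236 V.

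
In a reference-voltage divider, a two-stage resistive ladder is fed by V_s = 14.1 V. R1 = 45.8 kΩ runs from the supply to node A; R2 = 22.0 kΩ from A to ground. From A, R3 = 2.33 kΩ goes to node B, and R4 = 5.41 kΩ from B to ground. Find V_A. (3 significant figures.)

The second stage (R3 + R4 = 7.740 kΩ) loads node A in parallel with R2.
R2 ‖ (R3+R4) = 5.726 kΩ.
V_A = 14.1 × 5.726/(45.8 + 5.726) = 1.567 V.

V_A ≈ 1.57 V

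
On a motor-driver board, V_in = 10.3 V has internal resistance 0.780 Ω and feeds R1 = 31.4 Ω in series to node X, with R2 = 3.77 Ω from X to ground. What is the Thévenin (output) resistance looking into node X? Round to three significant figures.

R1' = 0.780 + 31.4 = 32.18 Ω (source resistance + R1).
Zeroing V_in shorts the top of R1' to ground, so R_th = R1' ‖ R2 = 3.375 Ω.

R_th ≈ 3.37 Ω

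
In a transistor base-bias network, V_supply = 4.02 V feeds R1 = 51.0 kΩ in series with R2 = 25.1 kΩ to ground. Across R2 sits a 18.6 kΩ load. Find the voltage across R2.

R2 ‖ R_L = (25.1 × 18.6)/(25.1 + 18.6) = 10.68 kΩ.
Then V_out = V_supply · R2'/(R1 + R2') = 4.02 × 10.68/61.68 = 0.6962 V.
(Unloaded it would be 1.33 V; the load pulls it down.)

V_out ≈ 0.696 V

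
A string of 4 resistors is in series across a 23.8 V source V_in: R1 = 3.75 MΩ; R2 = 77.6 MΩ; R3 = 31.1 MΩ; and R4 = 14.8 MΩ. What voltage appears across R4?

ΣR = 3.75 + 77.6 + 31.1 + 14.8 = 127.2 MΩ.
V = V_in · R/ΣR = 23.8 × 0.1163 = 2.768 V.

V ≈ 2.77 V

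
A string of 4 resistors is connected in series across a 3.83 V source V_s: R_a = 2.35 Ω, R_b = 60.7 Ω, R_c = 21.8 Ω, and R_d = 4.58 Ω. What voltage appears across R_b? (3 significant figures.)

V ≈ 2.60 V

ΣR = 2.35 + 60.7 + 21.8 + 4.58 = 89.43 Ω.
By the voltage-divider rule, V = 3.83 × 60.70/89.43 = 2.600 V.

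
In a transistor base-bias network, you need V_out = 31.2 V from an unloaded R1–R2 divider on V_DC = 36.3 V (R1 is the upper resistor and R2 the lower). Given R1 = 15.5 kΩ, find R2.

R2 ≈ 94.8 kΩ

The divider ratio is R2/(R1+R2) = 31.2/36.3 = 0.8595.
Rearranging, R2 = R1·k/(1−k) = 15.5 × 6.118 = 94.82 kΩ.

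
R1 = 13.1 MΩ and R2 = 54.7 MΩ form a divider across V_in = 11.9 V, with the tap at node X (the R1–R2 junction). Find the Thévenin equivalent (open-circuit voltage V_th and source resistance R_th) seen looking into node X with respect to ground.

With X open, the divider is unloaded: V_th = 11.9 × 54.7/67.80 = 9.601 V.
With V_in suppressed (replaced by a short), R_th = R1 ‖ R2 = (13.10 × 54.7)/(13.10 + 54.7) = 10.57 MΩ.

V_th ≈ 9.60 V, R_th ≈ 10.6 MΩ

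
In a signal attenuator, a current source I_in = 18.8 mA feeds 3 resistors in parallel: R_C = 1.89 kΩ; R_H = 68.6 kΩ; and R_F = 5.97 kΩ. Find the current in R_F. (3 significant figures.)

ΣG = 1/1.89 + 1/68.6 + 1/5.97 = 0.7112.
Current divider: I(R_F) = I_in · G_k/ΣG = 18.8 × (0.1675/0.7112) = 18.8 × 0.2355 = 4.428 mA.

I ≈ 4.43 mA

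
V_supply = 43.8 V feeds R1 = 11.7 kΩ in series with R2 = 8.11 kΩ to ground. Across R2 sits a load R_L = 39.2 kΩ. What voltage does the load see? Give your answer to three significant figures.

R2 ‖ R_L = (8.11 × 39.2)/(8.11 + 39.2) = 6.720 kΩ.
Then V_out = V_supply · R2'/(R1 + R2') = 43.8 × 6.720/18.42 = 15.98 V.

V_out ≈ 16.0 V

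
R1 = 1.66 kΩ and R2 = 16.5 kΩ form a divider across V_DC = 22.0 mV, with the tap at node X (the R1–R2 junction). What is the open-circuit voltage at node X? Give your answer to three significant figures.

V_th ≈ 20.0 mV

With X open, the divider is unloaded: V_th = 22.0 × 16.5/18.16 = 19.99 mV.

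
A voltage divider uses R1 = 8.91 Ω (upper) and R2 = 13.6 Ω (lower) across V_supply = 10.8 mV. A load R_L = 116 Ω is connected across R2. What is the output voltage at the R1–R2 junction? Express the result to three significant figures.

V_out ≈ 6.24 mV

First combine the lower leg with the load: R2 ‖ R_L = 12.17 Ω.
Voltage divider with the loaded lower leg: V_out = 10.8 × 12.17/(8.91 + 12.17) = 10.8 × 0.5774 = 6.236 mV.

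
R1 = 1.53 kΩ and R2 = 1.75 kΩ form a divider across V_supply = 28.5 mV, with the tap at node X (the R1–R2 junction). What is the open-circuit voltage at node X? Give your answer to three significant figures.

Open-circuit (no load on X): V_th = V_supply · R2/(R1 + R2) = 28.5 × 1.75/(1.530 + 1.75) = 15.21 mV.

V_th ≈ 15.2 mV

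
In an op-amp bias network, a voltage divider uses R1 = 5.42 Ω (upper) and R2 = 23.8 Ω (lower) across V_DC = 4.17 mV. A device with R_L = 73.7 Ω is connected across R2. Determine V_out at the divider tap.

V_out ≈ 3.20 mV

First combine the lower leg with the load: R2 ‖ R_L = 17.99 Ω.
Voltage divider with the loaded lower leg: V_out = 4.17 × 17.99/(5.42 + 17.99) = 4.17 × 0.7685 = 3.205 mV.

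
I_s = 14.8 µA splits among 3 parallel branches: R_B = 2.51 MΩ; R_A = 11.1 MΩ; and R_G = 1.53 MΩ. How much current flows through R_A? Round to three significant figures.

I ≈ 1.17 µA

ΣG = 1/2.51 + 1/11.1 + 1/1.53 = 1.142.
Current divider: I(R_A) = I_s · G_k/ΣG = 14.8 × (0.09009/1.142) = 14.8 × 0.07888 = 1.167 µA.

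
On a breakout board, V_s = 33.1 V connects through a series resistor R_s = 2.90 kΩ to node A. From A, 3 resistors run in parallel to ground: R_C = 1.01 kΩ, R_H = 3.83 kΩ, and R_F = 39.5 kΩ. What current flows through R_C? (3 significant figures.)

Equivalent of the parallel group: R_p = 0.7834 kΩ.
V_A = 33.1 × 0.7834/3.683 = 7.040 V.
Branch current I = V_A/R_C = 7.040/1.01 = 6.970 mA.

I ≈ 6.97 mA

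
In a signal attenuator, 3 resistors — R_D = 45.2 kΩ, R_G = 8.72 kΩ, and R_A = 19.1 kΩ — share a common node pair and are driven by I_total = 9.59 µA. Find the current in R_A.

I ≈ 2.65 µA

Total conductance ΣG = 1/45.2 + 1/8.72 + 1/19.1 = 0.1892 (units of 1/kΩ).
R_A takes the fraction G_k/ΣG = 0.05236/0.1892 = 0.2768, so I = 9.59 × 0.2768 = 2.654 µA.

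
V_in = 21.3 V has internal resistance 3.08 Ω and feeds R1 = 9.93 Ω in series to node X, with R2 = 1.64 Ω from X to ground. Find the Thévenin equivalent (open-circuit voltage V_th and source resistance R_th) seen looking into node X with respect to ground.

V_th ≈ 2.38 V, R_th ≈ 1.46 Ω

R1' = 3.08 + 9.93 = 13.01 Ω (source resistance + R1).
V_th is the unloaded tap voltage: V_in · R2/(R1'+R2) = 21.3 × 0.1119 = 2.384 V.
With V_in suppressed (replaced by a short), R_th = R1' ‖ R2 = (13.01 × 1.64)/(13.01 + 1.64) = 1.456 Ω.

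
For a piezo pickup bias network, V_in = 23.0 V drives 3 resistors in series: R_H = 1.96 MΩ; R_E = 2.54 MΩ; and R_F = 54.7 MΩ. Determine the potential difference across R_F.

V ≈ 21.3 V

Series total: ΣR = 1.96 + 2.54 + 54.7 = 59.20 MΩ.
By the voltage-divider rule, V = 23.0 × 54.70/59.20 = 21.25 V.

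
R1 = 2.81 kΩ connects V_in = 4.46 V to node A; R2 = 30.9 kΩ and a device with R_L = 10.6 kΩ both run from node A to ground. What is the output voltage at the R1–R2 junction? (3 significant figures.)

R2 ‖ R_L = (30.9 × 10.6)/(30.9 + 10.6) = 7.893 kΩ.
Then V_out = V_in · R2'/(R1 + R2') = 4.46 × 7.893/10.70 = 3.289 V.
(Unloaded it would be 4.09 V; the load pulls it down.)

V_out ≈ 3.29 V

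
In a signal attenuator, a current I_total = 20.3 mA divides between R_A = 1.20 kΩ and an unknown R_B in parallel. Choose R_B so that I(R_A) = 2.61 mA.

R_B ≈ 0.177 kΩ

In a two-way split, I_A/I_total = R_B/(R_A + R_B).
2.61/20.3 = R_B/(R_A + R_B) → R_B = R_A · (0.1286)/(1 − 0.1286) = 1.20 × 0.1475 = 0.1770 kΩ.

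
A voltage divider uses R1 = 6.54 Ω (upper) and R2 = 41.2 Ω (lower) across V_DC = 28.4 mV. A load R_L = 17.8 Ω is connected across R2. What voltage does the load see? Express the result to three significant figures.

R2 ‖ R_L = (41.2 × 17.8)/(41.2 + 17.8) = 12.43 Ω.
Now apply the divider: V_out = 28.4 × 0.6552 = 18.61 mV.

V_out ≈ 18.6 mV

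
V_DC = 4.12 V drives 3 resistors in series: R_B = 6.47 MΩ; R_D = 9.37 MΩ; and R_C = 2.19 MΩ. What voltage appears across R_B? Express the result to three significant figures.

V ≈ 1.48 V

ΣR = 6.47 + 9.37 + 2.19 = 18.03 MΩ.
Voltage divider: V = V_DC · (6.470 / 18.03) = 4.12 × 0.3588 = 1.478 V.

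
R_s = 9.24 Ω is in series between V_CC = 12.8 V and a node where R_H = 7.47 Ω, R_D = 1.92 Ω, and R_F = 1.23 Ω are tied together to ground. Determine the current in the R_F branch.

Combine the parallel branches: R_p = (1/7.47 + 1/1.92 + 1/1.23)⁻¹ = 0.6813 Ω.
V_A = 12.8 × 0.6813/9.921 = 0.8790 V.
I(R_F) = V_A / R_F = 0.8790/1.23 = 0.7147 A.

I ≈ 0.715 A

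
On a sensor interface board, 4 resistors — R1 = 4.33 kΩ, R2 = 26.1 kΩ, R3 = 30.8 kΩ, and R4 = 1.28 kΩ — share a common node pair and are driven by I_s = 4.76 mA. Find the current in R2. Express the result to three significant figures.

Total conductance ΣG = 1/4.33 + 1/26.1 + 1/30.8 + 1/1.28 = 1.083 (units of 1/kΩ).
By the current-divider rule, I = I_s · G_k/ΣG = 4.76 × 0.03538 = 0.1684 mA.

I ≈ 0.168 mA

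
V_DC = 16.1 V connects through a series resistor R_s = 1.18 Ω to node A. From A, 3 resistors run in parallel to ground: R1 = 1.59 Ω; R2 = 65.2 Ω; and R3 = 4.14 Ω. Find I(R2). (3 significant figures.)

I ≈ 0.121 A

Combine the parallel branches: R_p = (1/1.59 + 1/65.2 + 1/4.14)⁻¹ = 1.129 Ω.
V_A = 16.1 × 1.129/2.309 = 7.872 V.
Branch current I = V_A/R2 = 7.872/65.2 = 0.1207 A.
(Check via current divider: I_total = 6.973 A; share G_k/ΣG = 0.01731 → same result.)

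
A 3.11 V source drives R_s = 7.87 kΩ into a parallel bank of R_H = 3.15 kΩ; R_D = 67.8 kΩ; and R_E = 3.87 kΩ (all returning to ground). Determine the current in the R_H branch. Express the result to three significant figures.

Equivalent of the parallel group: R_p = 1.693 kΩ.
V_A = 3.11 × 1.693/9.563 = 0.5506 V.
I(R_H) = V_A / R_H = 0.5506/3.15 = 0.1748 mA.
(Equivalently: I_total = 0.3252 mA, then current-divider fraction G_k/ΣG = 0.5375.)

I ≈ 0.175 mA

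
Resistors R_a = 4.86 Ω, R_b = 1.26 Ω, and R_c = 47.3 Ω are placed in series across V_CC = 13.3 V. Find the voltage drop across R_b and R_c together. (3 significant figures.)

V ≈ 12.1 V

Series total: ΣR = 4.86 + 1.26 + 47.3 = 53.42 Ω.
R_{R_b..R_c} = 1.26 + 47.3 = 48.56 Ω.
By the voltage-divider rule, V = 13.3 × 48.56/53.42 = 12.09 V.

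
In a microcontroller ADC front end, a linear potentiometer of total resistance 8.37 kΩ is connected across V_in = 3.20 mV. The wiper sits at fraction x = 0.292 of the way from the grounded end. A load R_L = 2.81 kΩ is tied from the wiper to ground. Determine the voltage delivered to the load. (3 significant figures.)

V_out ≈ 0.578 mV

Lower segment x·R_p = 2.444 kΩ; upper segment (1−x)·R_p = 5.926 kΩ.
(x·R_p) ‖ R_L = 1.307 kΩ.
V_out = 3.20 × 1.307/(5.926 + 1.307) = 0.5783 mV.
(Unloaded: V_out = x·V_in = 0.934 mV.)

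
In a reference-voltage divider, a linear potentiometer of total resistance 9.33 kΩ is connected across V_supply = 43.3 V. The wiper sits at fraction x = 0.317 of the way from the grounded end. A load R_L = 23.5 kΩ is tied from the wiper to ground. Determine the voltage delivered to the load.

Lower segment x·R_p = 2.958 kΩ; upper segment (1−x)·R_p = 6.372 kΩ.
(x·R_p) ‖ R_L = 2.627 kΩ.
V_out = 43.3 × 2.627/(6.372 + 2.627) = 12.64 V.

V_out ≈ 12.6 V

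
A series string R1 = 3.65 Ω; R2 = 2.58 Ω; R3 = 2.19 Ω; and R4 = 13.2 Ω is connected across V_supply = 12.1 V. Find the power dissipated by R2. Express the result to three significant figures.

Series current I = V_supply/ΣR = 12.1/21.62 = 0.5597 A.
P = I²R = 0.3132 × 2.58 = 0.8081 W.

P ≈ 0.808 W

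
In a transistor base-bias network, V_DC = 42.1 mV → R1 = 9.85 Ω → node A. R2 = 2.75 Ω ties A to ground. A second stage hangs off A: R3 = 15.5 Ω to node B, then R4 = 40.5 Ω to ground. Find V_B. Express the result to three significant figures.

V_B ≈ 6.40 mV

Looking into the second stage from A: R3 + R4 = 56.00 Ω appears in parallel with R2.
Effective lower resistance at A: R2 ‖ 56.00 = 2.621 Ω.
So V_A = 42.1 × 0.2102 = 8.849 mV.
Then the unloaded second divider: V_B = V_A × R4/(R3+R4) = 8.849 × 0.7232 = 6.400 mV.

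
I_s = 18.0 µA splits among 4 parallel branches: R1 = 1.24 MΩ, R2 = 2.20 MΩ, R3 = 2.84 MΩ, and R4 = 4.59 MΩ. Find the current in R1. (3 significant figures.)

Conductances: ΣG = 1/1.24 + 1/2.20 + 1/2.84 + 1/4.59 = 1.831 (1/MΩ).
R1 takes the fraction G_k/ΣG = 0.8065/1.831 = 0.4404, so I = 18.0 × 0.4404 = 7.928 µA.

I ≈ 7.93 µA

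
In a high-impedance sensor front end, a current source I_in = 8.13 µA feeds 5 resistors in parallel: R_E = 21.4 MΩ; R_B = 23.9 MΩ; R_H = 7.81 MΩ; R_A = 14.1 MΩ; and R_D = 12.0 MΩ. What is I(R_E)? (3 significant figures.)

ΣG = 1/21.4 + 1/23.9 + 1/7.81 + 1/14.1 + 1/12.0 = 0.3709.
R_E takes the fraction G_k/ΣG = 0.04673/0.3709 = 0.1260, so I = 8.13 × 0.1260 = 1.024 µA.

I ≈ 1.02 µA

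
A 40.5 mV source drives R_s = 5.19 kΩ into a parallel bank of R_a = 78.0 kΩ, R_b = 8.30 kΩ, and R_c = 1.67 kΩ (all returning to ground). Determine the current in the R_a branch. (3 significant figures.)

I ≈ 0.108 µA

Equivalent of the parallel group: R_p = 1.366 kΩ.
Node voltage V_A = V_CC · R_p/(R_s + R_p) = 40.5 × 0.2083 = 8.438 mV.
I(R_a) = V_A / R_a = 8.438/78.0 = 0.1082 µA.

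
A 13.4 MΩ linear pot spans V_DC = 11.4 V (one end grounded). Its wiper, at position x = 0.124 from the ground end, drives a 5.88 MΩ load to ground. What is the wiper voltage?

V_out ≈ 1.13 V

Split the track: R_lower = x·R_p = 1.662 MΩ, R_upper = (1−x)·R_p = 11.74 MΩ.
(x·R_p) ‖ R_L = 1.296 MΩ.
Loaded-divider output: V_out = 11.4 × 0.09940 = 1.133 V.
(Unloaded: V_out = x·V_DC = 1.41 V.)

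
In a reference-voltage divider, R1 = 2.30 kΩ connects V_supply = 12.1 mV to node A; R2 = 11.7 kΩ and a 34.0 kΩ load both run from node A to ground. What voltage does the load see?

R2 ‖ R_L = (11.7 × 34.0)/(11.7 + 34.0) = 8.705 kΩ.
Then V_out = V_supply · R2'/(R1 + R2') = 12.1 × 8.705/11.00 = 9.571 mV.

V_out ≈ 9.57 mV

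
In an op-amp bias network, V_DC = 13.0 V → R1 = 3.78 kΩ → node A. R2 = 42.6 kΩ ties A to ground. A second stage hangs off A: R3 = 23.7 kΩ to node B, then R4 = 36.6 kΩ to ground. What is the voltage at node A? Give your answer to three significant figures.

V_A ≈ 11.3 V

Node A sees R2 in parallel with the series input of stage 2, R3 + R4 = 60.30 kΩ.
Effective lower resistance at A: R2 ‖ 60.30 = 24.96 kΩ.
First divider: V_A = V_DC · 24.96/(3.78 + 24.96) = 11.29 V.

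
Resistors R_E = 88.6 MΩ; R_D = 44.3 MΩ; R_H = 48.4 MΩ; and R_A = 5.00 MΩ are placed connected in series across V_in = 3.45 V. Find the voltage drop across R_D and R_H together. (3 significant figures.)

V ≈ 1.72 V

ΣR = 88.6 + 44.3 + 48.4 + 5.00 = 186.3 MΩ.
R_{R_D..R_H} = 44.3 + 48.4 = 92.70 MΩ.
By the voltage-divider rule, V = 3.45 × 92.70/186.3 = 1.717 V.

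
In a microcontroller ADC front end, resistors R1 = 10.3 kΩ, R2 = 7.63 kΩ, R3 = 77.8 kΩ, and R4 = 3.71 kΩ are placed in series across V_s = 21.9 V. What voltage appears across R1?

Total series resistance ΣR = 10.3 + 7.63 + 77.8 + 3.71 = 99.44 kΩ.
V = V_s · R/ΣR = 21.9 × 0.1036 = 2.268 V.

V ≈ 2.27 V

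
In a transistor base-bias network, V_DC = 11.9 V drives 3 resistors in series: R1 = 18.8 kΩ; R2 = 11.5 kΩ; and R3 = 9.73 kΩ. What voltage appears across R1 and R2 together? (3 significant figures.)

ΣR = 18.8 + 11.5 + 9.73 = 40.03 kΩ.
R_{R1..R2} = 18.8 + 11.5 = 30.30 kΩ.
By the voltage-divider rule, V = 11.9 × 30.30/40.03 = 9.007 V.

V ≈ 9.01 V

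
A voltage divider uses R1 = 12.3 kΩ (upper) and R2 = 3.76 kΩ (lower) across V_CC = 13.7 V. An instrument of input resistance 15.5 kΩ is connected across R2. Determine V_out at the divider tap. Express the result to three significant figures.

V_out ≈ 2.70 V

First combine the lower leg with the load: R2 ‖ R_L = 3.026 kΩ.
Now apply the divider: V_out = 13.7 × 0.1974 = 2.705 V.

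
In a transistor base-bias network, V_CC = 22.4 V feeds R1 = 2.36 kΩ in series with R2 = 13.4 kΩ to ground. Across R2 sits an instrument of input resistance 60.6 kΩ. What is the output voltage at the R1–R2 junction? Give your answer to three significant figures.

The load sits in parallel with R2, giving an effective lower resistance R2' = R2·R_L/(R2+R_L) = 10.97 kΩ.
Then V_out = V_CC · R2'/(R1 + R2') = 22.4 × 10.97/13.33 = 18.44 V.
(Unloaded it would be 19.0 V; the load pulls it down.)

V_out ≈ 18.4 V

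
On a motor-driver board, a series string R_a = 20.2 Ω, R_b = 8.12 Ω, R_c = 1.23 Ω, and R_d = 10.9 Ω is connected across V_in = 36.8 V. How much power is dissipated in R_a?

ΣR = 40.45 Ω → I = 36.8/40.45 = 0.9098 A.
V(R_a) = I·R = 18.38 V; P = V·I = 18.38 × 0.9098 = 16.72 W.

P ≈ 16.7 W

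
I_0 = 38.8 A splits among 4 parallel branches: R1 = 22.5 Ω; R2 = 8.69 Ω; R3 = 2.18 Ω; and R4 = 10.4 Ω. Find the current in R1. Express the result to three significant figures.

Total conductance ΣG = 1/22.5 + 1/8.69 + 1/2.18 + 1/10.4 = 0.7144 (units of 1/Ω).
By the current-divider rule, I = I_0 · G_k/ΣG = 38.8 × 0.06221 = 2.414 A.

I ≈ 2.41 A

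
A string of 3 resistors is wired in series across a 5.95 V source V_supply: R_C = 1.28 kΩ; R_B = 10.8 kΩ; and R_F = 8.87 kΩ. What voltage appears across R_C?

V ≈ 0.364 V

Series total: ΣR = 1.28 + 10.8 + 8.87 = 20.95 kΩ.
By the voltage-divider rule, V = 5.95 × 1.280/20.95 = 0.3635 V.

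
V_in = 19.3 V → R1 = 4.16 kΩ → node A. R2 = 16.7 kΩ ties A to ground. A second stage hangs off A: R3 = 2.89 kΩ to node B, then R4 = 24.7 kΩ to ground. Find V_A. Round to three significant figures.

Node A sees R2 in parallel with the series input of stage 2, R3 + R4 = 27.59 kΩ.
Effective lower resistance at A: R2 ‖ 27.59 = 10.40 kΩ.
So V_A = 19.3 × 0.7143 = 13.79 V.

V_A ≈ 13.8 V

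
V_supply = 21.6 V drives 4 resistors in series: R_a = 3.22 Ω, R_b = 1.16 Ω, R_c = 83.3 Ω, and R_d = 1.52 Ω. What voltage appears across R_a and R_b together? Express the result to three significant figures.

Series total: ΣR = 3.22 + 1.16 + 83.3 + 1.52 = 89.20 Ω.
R_{R_a..R_b} = 3.22 + 1.16 = 4.380 Ω.
V = V_supply · R/ΣR = 21.6 × 0.04910 = 1.061 V.

V ≈ 1.06 V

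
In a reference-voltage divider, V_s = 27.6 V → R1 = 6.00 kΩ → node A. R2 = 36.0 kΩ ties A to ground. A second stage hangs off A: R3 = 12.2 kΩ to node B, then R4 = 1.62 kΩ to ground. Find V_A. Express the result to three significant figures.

V_A ≈ 17.2 V

Looking into the second stage from A: R3 + R4 = 13.82 kΩ appears in parallel with R2.
Effective lower resistance at A: R2 ‖ 13.82 = 9.986 kΩ.
V_A = 27.6 × 9.986/(6.00 + 9.986) = 17.24 V.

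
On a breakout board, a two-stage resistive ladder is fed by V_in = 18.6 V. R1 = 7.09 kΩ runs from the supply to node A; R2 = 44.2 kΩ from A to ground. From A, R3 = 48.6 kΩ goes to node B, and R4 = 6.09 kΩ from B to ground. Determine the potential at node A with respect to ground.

The second stage (R3 + R4 = 54.69 kΩ) loads node A in parallel with R2.
R2 ‖ (R3+R4) = 24.44 kΩ.
So V_A = 18.6 × 0.7752 = 14.42 V.

V_A ≈ 14.4 V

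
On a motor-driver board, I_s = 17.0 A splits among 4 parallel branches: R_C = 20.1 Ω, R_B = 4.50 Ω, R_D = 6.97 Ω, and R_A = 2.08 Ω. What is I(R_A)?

I ≈ 9.12 A

Total conductance ΣG = 1/20.1 + 1/4.50 + 1/6.97 + 1/2.08 = 0.8962 (units of 1/Ω).
By the current-divider rule, I = I_s · G_k/ΣG = 17.0 × 0.5364 = 9.120 A.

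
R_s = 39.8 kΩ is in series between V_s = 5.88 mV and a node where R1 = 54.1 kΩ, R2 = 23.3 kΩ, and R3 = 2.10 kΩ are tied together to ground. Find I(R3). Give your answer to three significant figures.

I ≈ 0.125 µA

Parallel bank: R_p = 1/(1/54.1 + 1/23.3 + 1/2.10) = 1.860 kΩ.
V_A by voltage divider: V_A = 5.88 × 1.860/(39.8 + 1.860) = 0.2625 mV.
I(R3) = V_A / R3 = 0.2625/2.10 = 0.1250 µA.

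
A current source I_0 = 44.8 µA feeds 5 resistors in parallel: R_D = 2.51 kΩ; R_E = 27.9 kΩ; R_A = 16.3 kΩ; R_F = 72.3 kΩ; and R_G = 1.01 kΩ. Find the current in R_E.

I ≈ 1.07 µA

Conductances: ΣG = 1/2.51 + 1/27.9 + 1/16.3 + 1/72.3 + 1/1.01 = 1.500 (1/kΩ).
R_E takes the fraction G_k/ΣG = 0.03584/1.500 = 0.02390, so I = 44.8 × 0.02390 = 1.071 µA.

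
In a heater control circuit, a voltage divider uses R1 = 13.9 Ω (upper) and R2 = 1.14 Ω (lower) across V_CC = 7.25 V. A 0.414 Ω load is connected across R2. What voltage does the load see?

First combine the lower leg with the load: R2 ‖ R_L = 0.3037 Ω.
Then V_out = V_CC · R2'/(R1 + R2') = 7.25 × 0.3037/14.20 = 0.1550 V.

V_out ≈ 0.155 V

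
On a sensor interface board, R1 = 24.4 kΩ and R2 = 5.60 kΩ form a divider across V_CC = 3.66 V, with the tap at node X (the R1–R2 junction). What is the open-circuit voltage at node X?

V_th is the unloaded tap voltage: V_CC · R2/(R1+R2) = 3.66 × 0.1867 = 0.6832 V.

V_th ≈ 0.683 V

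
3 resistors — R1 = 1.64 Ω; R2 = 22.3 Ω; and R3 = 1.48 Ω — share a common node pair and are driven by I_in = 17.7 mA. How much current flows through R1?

I ≈ 8.11 mA

ΣG = 1/1.64 + 1/22.3 + 1/1.48 = 1.330.
R1 takes the fraction G_k/ΣG = 0.6098/1.330 = 0.4584, so I = 17.7 × 0.4584 = 8.113 mA.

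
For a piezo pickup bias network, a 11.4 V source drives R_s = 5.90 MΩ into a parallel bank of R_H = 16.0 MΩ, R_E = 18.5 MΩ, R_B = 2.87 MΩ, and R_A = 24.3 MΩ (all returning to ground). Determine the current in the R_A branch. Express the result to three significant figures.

I ≈ 0.118 µA

Equivalent of the parallel group: R_p = 1.976 MΩ.
V_A = 11.4 × 1.976/7.876 = 2.860 V.
I(R_A) = V_A / R_A = 2.860/24.3 = 0.1177 µA.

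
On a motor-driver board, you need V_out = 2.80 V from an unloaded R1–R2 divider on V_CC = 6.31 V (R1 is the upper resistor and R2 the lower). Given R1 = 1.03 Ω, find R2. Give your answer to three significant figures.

R2 ≈ 0.822 Ω

V_out/V_CC = R2/(R1+R2) = 0.4437.
R2 = R1 · 0.4437/(1 − 0.4437) = 0.8217 Ω.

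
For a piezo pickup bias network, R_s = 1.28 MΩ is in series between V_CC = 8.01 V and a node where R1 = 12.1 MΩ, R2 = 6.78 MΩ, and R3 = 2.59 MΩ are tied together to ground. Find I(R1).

Combine the parallel branches: R_p = (1/12.1 + 1/6.78 + 1/2.59)⁻¹ = 1.623 MΩ.
Node voltage V_A = V_CC · R_p/(R_s + R_p) = 8.01 × 0.5590 = 4.478 V.
Branch current I = V_A/R1 = 4.478/12.1 = 0.3701 µA.

I ≈ 0.370 µA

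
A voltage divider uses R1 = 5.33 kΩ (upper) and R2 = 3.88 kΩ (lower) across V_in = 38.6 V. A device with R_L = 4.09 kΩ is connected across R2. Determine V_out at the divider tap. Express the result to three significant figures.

V_out ≈ 10.5 V

First combine the lower leg with the load: R2 ‖ R_L = 1.991 kΩ.
Then V_out = V_in · R2'/(R1 + R2') = 38.6 × 1.991/7.321 = 10.50 V.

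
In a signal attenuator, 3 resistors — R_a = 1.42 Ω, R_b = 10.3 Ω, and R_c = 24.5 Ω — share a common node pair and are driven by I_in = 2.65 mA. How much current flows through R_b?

I ≈ 0.306 mA

Conductances: ΣG = 1/1.42 + 1/10.3 + 1/24.5 = 0.8421 (1/Ω).
Current divider: I(R_b) = I_in · G_k/ΣG = 2.65 × (0.09709/0.8421) = 2.65 × 0.1153 = 0.3055 mA.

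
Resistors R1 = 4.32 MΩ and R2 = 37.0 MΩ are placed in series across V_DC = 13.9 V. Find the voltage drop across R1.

ΣR = 4.32 + 37.0 = 41.32 MΩ.
V = V_DC · R/ΣR = 13.9 × 0.1045 = 1.453 V.

V ≈ 1.45 V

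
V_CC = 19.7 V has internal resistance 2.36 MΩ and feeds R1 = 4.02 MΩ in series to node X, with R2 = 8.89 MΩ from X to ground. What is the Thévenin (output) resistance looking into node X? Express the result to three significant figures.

R_th ≈ 3.71 MΩ

R1' = 2.36 + 4.02 = 6.380 MΩ (source resistance + R1).
Looking into X with the source shorted: R_th = R1'·R2/(R1'+R2) = 6.380 × 8.89/15.27 = 3.714 MΩ.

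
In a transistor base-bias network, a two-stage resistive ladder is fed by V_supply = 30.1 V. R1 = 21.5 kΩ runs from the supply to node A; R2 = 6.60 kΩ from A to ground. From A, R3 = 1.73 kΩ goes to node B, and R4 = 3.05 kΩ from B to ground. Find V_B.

Looking into the second stage from A: R3 + R4 = 4.780 kΩ appears in parallel with R2.
Effective lower resistance at A: R2 ‖ 4.780 = 2.772 kΩ.
V_A = 30.1 × 2.772/(21.5 + 2.772) = 3.438 V.
Stage 2 is unloaded, so V_B = V_A · R4/(R3+R4) = 3.438 × 3.05/4.780 = 2.194 V.

V_B ≈ 2.19 V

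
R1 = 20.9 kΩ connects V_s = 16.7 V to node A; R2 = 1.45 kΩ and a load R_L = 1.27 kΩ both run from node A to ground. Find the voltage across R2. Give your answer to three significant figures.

V_out ≈ 0.524 V

The load sits in parallel with R2, giving an effective lower resistance R2' = R2·R_L/(R2+R_L) = 0.6770 kΩ.
Then V_out = V_s · R2'/(R1 + R2') = 16.7 × 0.6770/21.58 = 0.5240 V.
(Unloaded it would be 1.08 V; the load pulls it down.)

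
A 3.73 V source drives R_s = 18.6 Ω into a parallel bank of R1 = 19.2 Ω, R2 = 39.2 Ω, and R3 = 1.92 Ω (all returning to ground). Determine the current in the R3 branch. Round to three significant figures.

Combine the parallel branches: R_p = (1/19.2 + 1/39.2 + 1/1.92)⁻¹ = 1.671 Ω.
V_A by voltage divider: V_A = 3.73 × 1.671/(18.6 + 1.671) = 0.3075 V.
I(R3) = V_A / R3 = 0.3075/1.92 = 0.1601 A.

I ≈ 0.160 A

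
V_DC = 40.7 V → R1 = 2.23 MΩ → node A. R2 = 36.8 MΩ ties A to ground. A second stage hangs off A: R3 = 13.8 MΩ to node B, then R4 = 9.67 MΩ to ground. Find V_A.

V_A ≈ 35.2 V

Looking into the second stage from A: R3 + R4 = 23.47 MΩ appears in parallel with R2.
Effective lower resistance at A: R2 ‖ 23.47 = 14.33 MΩ.
V_A = 40.7 × 14.33/(2.23 + 14.33) = 35.22 V.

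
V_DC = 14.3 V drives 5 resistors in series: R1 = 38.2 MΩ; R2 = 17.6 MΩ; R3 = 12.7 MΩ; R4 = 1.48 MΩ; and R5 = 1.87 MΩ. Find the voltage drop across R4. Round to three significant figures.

V ≈ 0.295 V

ΣR = 38.2 + 17.6 + 12.7 + 1.48 + 1.87 = 71.85 MΩ.
By the voltage-divider rule, V = 14.3 × 1.480/71.85 = 0.2946 V.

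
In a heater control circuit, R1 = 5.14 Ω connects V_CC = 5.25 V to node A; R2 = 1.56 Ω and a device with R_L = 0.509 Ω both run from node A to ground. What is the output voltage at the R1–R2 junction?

The load sits in parallel with R2, giving an effective lower resistance R2' = R2·R_L/(R2+R_L) = 0.3838 Ω.
Now apply the divider: V_out = 5.25 × 0.06948 = 0.3648 V.

V_out ≈ 0.365 V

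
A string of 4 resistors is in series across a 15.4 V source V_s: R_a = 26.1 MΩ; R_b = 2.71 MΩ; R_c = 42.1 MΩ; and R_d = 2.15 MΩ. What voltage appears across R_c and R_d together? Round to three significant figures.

Total series resistance ΣR = 26.1 + 2.71 + 42.1 + 2.15 = 73.06 MΩ.
R_{R_c..R_d} = 42.1 + 2.15 = 44.25 MΩ.
V = V_s · R/ΣR = 15.4 × 0.6057 = 9.327 V.

V ≈ 9.33 V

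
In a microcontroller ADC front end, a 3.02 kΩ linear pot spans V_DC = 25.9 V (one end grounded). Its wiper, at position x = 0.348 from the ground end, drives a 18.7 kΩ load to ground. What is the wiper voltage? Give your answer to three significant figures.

V_out ≈ 8.69 V

Lower segment x·R_p = 1.051 kΩ; upper segment (1−x)·R_p = 1.969 kΩ.
(x·R_p) ‖ R_L = 0.9950 kΩ.
V_out = 25.9 × 0.9950/(1.969 + 0.9950) = 8.695 V.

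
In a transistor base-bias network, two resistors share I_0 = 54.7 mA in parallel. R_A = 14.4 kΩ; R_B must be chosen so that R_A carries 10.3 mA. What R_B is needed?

R_B ≈ 3.34 kΩ

The fraction through R_A equals R_B/(R_A+R_B).
With f = 0.1883, R_B = R_A · f/(1−f) = 14.4 × 0.2320 = 3.341 kΩ.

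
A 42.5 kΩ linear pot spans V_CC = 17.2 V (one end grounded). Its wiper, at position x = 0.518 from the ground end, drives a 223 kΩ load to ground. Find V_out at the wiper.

The pot divides into 20.48 kΩ above the wiper and 22.02 kΩ below.
Lower segment in parallel with the load: 22.02 ‖ 223 = 20.04 kΩ.
Then V_out = V_CC · 20.04/(20.48 + 20.04) = 8.505 V.

V_out ≈ 8.50 V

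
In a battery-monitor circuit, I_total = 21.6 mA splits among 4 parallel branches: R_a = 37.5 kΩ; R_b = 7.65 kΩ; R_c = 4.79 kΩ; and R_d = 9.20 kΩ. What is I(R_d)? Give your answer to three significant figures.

I ≈ 4.94 mA

Total conductance ΣG = 1/37.5 + 1/7.65 + 1/4.79 + 1/9.20 = 0.4748 (units of 1/kΩ).
Current divider: I(R_d) = I_total · G_k/ΣG = 21.6 × (0.1087/0.4748) = 21.6 × 0.2289 = 4.944 mA.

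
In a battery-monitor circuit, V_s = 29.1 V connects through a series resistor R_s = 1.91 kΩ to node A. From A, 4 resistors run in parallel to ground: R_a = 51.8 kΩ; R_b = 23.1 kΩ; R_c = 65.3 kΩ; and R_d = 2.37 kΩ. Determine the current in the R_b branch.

I ≈ 0.644 mA

Equivalent of the parallel group: R_p = 2.001 kΩ.
V_A by voltage divider: V_A = 29.1 × 2.001/(1.91 + 2.001) = 14.89 V.
Branch current I = V_A/R_b = 14.89/23.1 = 0.6445 mA.
(Check via current divider: I_total = 7.441 mA; share G_k/ΣG = 0.08661 → same result.)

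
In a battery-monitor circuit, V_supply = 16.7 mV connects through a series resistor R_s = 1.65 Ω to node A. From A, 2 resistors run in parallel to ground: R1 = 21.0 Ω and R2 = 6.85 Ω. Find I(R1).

Combine the parallel branches: R_p = (1/21.0 + 1/6.85)⁻¹ = 5.165 Ω.
V_A by voltage divider: V_A = 16.7 × 5.165/(1.65 + 5.165) = 12.66 mV.
I(R1) = V_A / R1 = 12.66/21.0 = 0.6027 mA.

I ≈ 0.603 mA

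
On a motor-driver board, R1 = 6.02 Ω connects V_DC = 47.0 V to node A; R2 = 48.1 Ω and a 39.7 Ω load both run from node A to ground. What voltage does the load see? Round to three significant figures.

V_out ≈ 36.8 V

The load sits in parallel with R2, giving an effective lower resistance R2' = R2·R_L/(R2+R_L) = 21.75 Ω.
Now apply the divider: V_out = 47.0 × 0.7832 = 36.81 V.
(Unloaded it would be 41.8 V; the load pulls it down.)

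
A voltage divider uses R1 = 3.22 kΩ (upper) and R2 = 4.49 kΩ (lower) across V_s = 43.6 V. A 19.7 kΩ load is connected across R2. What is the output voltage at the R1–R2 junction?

The load sits in parallel with R2, giving an effective lower resistance R2' = R2·R_L/(R2+R_L) = 3.657 kΩ.
Then V_out = V_s · R2'/(R1 + R2') = 43.6 × 3.657/6.877 = 23.18 V.
(Unloaded it would be 25.4 V; the load pulls it down.)

V_out ≈ 23.2 V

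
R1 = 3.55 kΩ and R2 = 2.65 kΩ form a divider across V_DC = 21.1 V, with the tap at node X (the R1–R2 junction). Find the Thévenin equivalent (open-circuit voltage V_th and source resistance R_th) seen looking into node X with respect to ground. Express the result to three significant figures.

V_th is the unloaded tap voltage: V_DC · R2/(R1+R2) = 21.1 × 0.4274 = 9.019 V.
With V_DC suppressed (replaced by a short), R_th = R1 ‖ R2 = (3.550 × 2.65)/(3.550 + 2.65) = 1.517 kΩ.

V_th ≈ 9.02 V, R_th ≈ 1.52 kΩ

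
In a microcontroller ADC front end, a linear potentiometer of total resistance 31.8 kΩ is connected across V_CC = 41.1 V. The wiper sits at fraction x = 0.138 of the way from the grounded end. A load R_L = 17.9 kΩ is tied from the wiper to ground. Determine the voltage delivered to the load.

Lower segment x·R_p = 4.388 kΩ; upper segment (1−x)·R_p = 27.41 kΩ.
R_L loads the lower segment: effective lower R = 3.524 kΩ.
Then V_out = V_CC · 3.524/(27.41 + 3.524) = 4.682 V.

V_out ≈ 4.68 V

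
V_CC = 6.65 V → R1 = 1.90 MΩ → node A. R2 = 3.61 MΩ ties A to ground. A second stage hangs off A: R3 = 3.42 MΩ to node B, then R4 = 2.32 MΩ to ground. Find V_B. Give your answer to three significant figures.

The second stage (R3 + R4 = 5.740 MΩ) loads node A in parallel with R2.
R2 ‖ (R3+R4) = 2.216 MΩ.
So V_A = 6.65 × 0.5384 = 3.580 V.
V_B = V_A × 0.4042 = 1.447 V.

V_B ≈ 1.45 V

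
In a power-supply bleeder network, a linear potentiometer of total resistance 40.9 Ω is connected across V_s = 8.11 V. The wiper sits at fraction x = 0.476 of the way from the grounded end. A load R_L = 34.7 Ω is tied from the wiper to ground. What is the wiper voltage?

V_out ≈ 2.98 V

Split the track: R_lower = x·R_p = 19.47 Ω, R_upper = (1−x)·R_p = 21.43 Ω.
Lower segment in parallel with the load: 19.47 ‖ 34.7 = 12.47 Ω.
Loaded-divider output: V_out = 8.11 × 0.3679 = 2.983 V.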